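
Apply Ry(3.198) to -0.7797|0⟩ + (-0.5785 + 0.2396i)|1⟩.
(0.6003 - 0.2395i)|0⟩ + (-0.7631 - 0.006757i)|1⟩

Ry(3.198) = [[cos(θ/2), −sin(θ/2)], [sin(θ/2), cos(θ/2)]]; θ = 3.198, cos(θ/2) ≈ -0.0281999, sin(θ/2) ≈ 0.999602.
With a = amp(|0⟩) = -0.7797 and b = amp(|1⟩) = (-0.5785 + 0.2396i):
new amp(|0⟩) = (-0.0281999)·a + (-0.999602)·b = (0.6003 - 0.2395i)
new amp(|1⟩) = (0.999602)·a + (-0.0281999)·b = (-0.7631 - 0.006757i)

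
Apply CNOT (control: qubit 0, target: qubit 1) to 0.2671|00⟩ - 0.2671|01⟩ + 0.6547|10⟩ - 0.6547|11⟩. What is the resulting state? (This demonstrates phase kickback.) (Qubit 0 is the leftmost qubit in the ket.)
0.2671|00⟩ - 0.2671|01⟩ - 0.6547|10⟩ + 0.6547|11⟩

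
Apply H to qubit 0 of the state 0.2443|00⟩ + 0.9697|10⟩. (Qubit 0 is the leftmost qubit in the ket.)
0.8584|00⟩ - 0.5129|10⟩

H on qubit 0 mixes each pair of kets that differ only in qubit 0: amplitudes (a, b) of (|…0…⟩, |…1…⟩) become ((a + b)/√2, (a − b)/√2). Kets absent from the input have amplitude 0.
(|00⟩, |10⟩): (a, b) = (0.2443, 0.9697) → (0.8584, -0.5129)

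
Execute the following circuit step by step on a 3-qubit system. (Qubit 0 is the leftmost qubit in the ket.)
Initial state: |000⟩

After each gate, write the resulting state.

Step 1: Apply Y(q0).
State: i|100⟩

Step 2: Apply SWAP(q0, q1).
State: i|010⟩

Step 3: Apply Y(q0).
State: -|110⟩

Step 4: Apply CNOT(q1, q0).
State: -|010⟩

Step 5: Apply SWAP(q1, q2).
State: -|001⟩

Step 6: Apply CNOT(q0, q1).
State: -|001⟩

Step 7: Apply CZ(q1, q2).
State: -|001⟩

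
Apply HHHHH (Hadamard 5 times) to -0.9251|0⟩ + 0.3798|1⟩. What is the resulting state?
-0.3856|0⟩ - 0.9227|1⟩

H² = I, so H^5 = H: a single Hadamard. With (a, b) = (-0.9251, 0.3798), H gives ((a + b)/√2, (a − b)/√2) = (-0.3856, -0.9227).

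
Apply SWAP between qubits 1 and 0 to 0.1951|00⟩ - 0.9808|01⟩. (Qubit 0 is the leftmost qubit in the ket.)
0.1951|00⟩ - 0.9808|10⟩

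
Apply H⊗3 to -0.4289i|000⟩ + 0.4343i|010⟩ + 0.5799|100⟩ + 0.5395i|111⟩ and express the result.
(0.205 + 0.1927i)|000⟩ + (0.205 - 0.1888i)|001⟩ + (0.205 - 0.4959i)|010⟩ + (0.205 - 0.1144i)|011⟩ + (-0.205 - 0.1888i)|100⟩ + (-0.205 + 0.1927i)|101⟩ + (-0.205 - 0.1144i)|110⟩ + (-0.205 - 0.4959i)|111⟩

H⊗3 gives amp(|y⟩) = (1/2√2) Σ_x (−1)^(x·y) amp(|x⟩), where x·y is the number of positions in which both x and y have a 1.
|000⟩: (-0.4289i + 0.4343i + 0.5799 + 0.5395i)/(2√2) = (0.205 + 0.1927i)
|001⟩: (-0.4289i + 0.4343i + 0.5799 - 0.5395i)/(2√2) = (0.205 - 0.1888i)
|010⟩: (-0.4289i - 0.4343i + 0.5799 - 0.5395i)/(2√2) = (0.205 - 0.4959i)
|011⟩: (-0.4289i - 0.4343i + 0.5799 + 0.5395i)/(2√2) = (0.205 - 0.1144i)
|100⟩: (-0.4289i + 0.4343i - 0.5799 - 0.5395i)/(2√2) = (-0.205 - 0.1888i)
|101⟩: (-0.4289i + 0.4343i - 0.5799 + 0.5395i)/(2√2) = (-0.205 + 0.1927i)
|110⟩: (-0.4289i - 0.4343i - 0.5799 + 0.5395i)/(2√2) = (-0.205 - 0.1144i)
|111⟩: (-0.4289i - 0.4343i - 0.5799 - 0.5395i)/(2√2) = (-0.205 - 0.4959i)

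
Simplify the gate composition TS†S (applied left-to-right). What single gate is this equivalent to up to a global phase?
T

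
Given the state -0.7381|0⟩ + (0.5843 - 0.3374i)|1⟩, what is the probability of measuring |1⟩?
0.4552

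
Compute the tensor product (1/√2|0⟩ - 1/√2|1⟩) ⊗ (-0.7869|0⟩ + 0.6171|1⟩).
-0.5564|00⟩ + 0.4364|01⟩ + 0.5564|10⟩ - 0.4364|11⟩

amp(|b₁b₂…⟩) = product of the factor amplitudes for bits b₁, b₂, …; only kets whose every factor amplitude is nonzero survive.
|00⟩: (1/√2)(-0.7869) = -0.5564
|01⟩: (1/√2)(0.6171) = 0.4364
|10⟩: (-1/√2)(-0.7869) = 0.5564
|11⟩: (-1/√2)(0.6171) = -0.4364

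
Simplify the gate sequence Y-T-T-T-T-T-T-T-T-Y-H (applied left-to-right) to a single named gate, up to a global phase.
H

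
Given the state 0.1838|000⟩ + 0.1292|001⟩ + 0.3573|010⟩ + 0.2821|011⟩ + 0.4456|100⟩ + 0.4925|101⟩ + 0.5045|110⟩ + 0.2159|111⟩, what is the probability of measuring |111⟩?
0.04661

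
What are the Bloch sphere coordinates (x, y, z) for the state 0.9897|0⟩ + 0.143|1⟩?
(0.2831, 0, 0.9591)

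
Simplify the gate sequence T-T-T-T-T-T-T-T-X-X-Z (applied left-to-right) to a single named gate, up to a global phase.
Z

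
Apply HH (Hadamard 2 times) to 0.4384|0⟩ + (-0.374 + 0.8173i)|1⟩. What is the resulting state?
0.4384|0⟩ + (-0.374 + 0.8173i)|1⟩

H² = I, so an even number of Hadamards cancels: H^2 = I and the state is unchanged.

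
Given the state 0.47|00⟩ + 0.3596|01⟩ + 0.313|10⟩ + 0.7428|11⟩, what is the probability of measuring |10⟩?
0.09797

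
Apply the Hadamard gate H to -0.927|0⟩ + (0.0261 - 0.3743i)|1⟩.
(-0.637 - 0.2647i)|0⟩ + (-0.6739 + 0.2647i)|1⟩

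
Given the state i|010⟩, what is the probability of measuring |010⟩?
1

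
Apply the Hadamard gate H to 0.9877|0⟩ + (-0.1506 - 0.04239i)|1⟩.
(0.5919 - 0.02997i)|0⟩ + (0.8049 + 0.02997i)|1⟩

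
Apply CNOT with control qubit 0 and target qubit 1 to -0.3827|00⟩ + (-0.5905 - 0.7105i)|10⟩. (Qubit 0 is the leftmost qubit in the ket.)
-0.3827|00⟩ + (-0.5905 - 0.7105i)|11⟩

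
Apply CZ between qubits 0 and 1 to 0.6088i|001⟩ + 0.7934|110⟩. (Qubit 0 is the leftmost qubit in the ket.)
0.6088i|001⟩ - 0.7934|110⟩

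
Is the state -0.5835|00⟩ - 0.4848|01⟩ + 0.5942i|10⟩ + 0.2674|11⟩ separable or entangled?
Entangled

Writing the state as a|00⟩ + b|01⟩ + c|10⟩ + d|11⟩, it is a product state iff ad − bc = 0.
Here (a, b, c, d) = (-0.5835, -0.4848, 0.5942i, 0.2674): ad − bc = (-0.5835)(0.2674) − (-0.4848)(0.5942i) = (-0.156 + 0.2881i) ≠ 0, so the state is entangled.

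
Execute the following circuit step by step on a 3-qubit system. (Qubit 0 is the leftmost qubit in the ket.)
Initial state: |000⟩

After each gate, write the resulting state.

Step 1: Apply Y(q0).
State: i|100⟩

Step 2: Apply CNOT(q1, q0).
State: i|100⟩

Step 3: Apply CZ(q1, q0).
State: i|100⟩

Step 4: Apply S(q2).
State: i|100⟩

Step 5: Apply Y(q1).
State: -|110⟩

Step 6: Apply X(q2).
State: -|111⟩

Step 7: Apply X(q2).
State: -|110⟩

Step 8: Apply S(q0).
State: -i|110⟩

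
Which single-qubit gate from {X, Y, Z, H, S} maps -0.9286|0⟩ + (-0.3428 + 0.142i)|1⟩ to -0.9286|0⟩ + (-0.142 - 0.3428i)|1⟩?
S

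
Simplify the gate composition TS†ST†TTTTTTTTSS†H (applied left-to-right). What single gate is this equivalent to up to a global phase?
H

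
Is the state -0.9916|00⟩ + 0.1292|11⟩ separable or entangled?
Entangled

Writing the state as a|00⟩ + b|01⟩ + c|10⟩ + d|11⟩, it is a product state iff ad − bc = 0.
Here (a, b, c, d) = (-0.9916, 0, 0, 0.1292): ad − bc = (-0.9916)(0.1292) − (0)(0) = -0.1281 ≠ 0, so the state is entangled.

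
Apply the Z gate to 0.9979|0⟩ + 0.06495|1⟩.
0.9979|0⟩ - 0.06495|1⟩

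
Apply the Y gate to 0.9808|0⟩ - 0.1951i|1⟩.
-0.1951|0⟩ + 0.9808i|1⟩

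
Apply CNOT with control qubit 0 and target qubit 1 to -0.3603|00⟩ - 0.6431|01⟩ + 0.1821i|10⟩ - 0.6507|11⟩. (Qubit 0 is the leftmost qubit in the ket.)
-0.3603|00⟩ - 0.6431|01⟩ - 0.6507|10⟩ + 0.1821i|11⟩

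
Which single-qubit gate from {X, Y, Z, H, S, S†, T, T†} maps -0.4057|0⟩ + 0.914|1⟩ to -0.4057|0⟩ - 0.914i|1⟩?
S†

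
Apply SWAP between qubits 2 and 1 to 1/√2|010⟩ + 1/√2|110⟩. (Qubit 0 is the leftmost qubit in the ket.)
1/√2|001⟩ + 1/√2|101⟩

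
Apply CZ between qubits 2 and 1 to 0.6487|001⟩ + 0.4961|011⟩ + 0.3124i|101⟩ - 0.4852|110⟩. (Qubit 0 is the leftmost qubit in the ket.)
0.6487|001⟩ - 0.4961|011⟩ + 0.3124i|101⟩ - 0.4852|110⟩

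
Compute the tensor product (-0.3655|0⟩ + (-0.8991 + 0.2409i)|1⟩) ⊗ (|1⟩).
-0.3655|01⟩ + (-0.8991 + 0.2409i)|11⟩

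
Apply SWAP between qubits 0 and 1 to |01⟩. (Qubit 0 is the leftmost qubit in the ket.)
|10⟩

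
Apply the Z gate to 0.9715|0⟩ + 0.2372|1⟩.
0.9715|0⟩ - 0.2372|1⟩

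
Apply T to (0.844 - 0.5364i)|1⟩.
(0.9761 + 0.2175i)|1⟩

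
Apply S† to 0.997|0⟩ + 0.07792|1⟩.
0.997|0⟩ - 0.07792i|1⟩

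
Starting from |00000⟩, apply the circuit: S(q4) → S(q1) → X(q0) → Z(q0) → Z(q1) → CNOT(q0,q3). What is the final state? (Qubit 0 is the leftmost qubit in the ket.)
-|10010⟩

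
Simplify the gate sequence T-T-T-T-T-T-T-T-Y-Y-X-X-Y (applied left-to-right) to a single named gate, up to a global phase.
Y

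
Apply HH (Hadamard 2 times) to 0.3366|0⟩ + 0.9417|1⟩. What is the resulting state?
0.3366|0⟩ + 0.9417|1⟩

H² = I, so an even number of Hadamards cancels: H^2 = I and the state is unchanged.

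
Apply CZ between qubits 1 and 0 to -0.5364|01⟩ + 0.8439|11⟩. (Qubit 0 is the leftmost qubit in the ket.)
-0.5364|01⟩ - 0.8439|11⟩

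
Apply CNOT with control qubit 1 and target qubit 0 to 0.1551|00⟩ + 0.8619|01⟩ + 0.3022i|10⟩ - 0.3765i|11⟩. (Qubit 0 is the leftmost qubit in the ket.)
0.1551|00⟩ - 0.3765i|01⟩ + 0.3022i|10⟩ + 0.8619|11⟩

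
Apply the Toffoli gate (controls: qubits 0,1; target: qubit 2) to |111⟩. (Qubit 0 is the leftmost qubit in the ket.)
|110⟩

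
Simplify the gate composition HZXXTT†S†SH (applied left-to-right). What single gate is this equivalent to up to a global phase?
X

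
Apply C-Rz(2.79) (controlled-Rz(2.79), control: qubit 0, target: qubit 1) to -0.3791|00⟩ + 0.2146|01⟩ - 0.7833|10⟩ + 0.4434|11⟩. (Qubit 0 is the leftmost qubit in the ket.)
-0.3791|00⟩ + 0.2146|01⟩ + (-0.137 + 0.7712i)|10⟩ + (0.07755 + 0.4366i)|11⟩

C-Rz(2.79) leaves the control-|0⟩ kets |00⟩, |01⟩ unchanged and applies Rz(2.79) to qubit 1 on the control-|1⟩ pair (|10⟩, |11⟩).
Rz(2.79) = [[e^(−iθ/2), 0], [0, e^(iθ/2)]] with e^(±iθ/2) = cos(θ/2) ± i·sin(θ/2); θ = 2.79, cos(θ/2) ≈ 0.174892, sin(θ/2) ≈ 0.984588.
With a = amp(|10⟩) = -0.7833 and b = amp(|11⟩) = 0.4434:
new amp(|10⟩) = (0.174892 - 0.984588i)·a = (-0.137 + 0.7712i)
new amp(|11⟩) = (0.174892 + 0.984588i)·b = (0.07755 + 0.4366i)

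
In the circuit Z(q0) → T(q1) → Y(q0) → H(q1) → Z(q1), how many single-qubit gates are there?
5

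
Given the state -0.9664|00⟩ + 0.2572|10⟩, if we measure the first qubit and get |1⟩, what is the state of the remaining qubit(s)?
|0⟩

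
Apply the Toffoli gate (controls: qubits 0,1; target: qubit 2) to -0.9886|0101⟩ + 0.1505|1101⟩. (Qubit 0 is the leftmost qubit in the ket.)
-0.9886|0101⟩ + 0.1505|1111⟩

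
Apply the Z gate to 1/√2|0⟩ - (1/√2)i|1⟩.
1/√2|0⟩ + (1/√2)i|1⟩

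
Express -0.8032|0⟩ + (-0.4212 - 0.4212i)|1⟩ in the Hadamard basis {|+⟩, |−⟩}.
(-0.8658 - 0.2978i)|+⟩ + (-0.2701 + 0.2978i)|−⟩

With |ψ⟩ = α|0⟩ + β|1⟩, the Hadamard-basis coefficients are ⟨+|ψ⟩ = (α + β)/√2 and ⟨−|ψ⟩ = (α − β)/√2.
Here α = -0.8032, β = (-0.4212 - 0.4212i): (α + β)/√2 = (-0.8658 - 0.2978i), (α − β)/√2 = (-0.2701 + 0.2978i).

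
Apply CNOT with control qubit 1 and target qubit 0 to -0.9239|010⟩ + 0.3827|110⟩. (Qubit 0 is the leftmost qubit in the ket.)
0.3827|010⟩ - 0.9239|110⟩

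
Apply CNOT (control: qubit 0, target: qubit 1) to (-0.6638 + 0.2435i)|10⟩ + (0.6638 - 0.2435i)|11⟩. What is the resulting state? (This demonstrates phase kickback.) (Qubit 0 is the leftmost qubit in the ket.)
(0.6638 - 0.2435i)|10⟩ + (-0.6638 + 0.2435i)|11⟩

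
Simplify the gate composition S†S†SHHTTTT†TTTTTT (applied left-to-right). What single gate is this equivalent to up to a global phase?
S†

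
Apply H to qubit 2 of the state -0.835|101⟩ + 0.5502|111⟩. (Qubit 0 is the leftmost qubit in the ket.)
-0.5904|100⟩ + 0.5904|101⟩ + 0.3891|110⟩ - 0.3891|111⟩

H on qubit 2 mixes each pair of kets that differ only in qubit 2: amplitudes (a, b) of (|…0…⟩, |…1…⟩) become ((a + b)/√2, (a − b)/√2). Kets absent from the input have amplitude 0.
(|100⟩, |101⟩): (a, b) = (0, -0.835) → (-0.5904, 0.5904)
(|110⟩, |111⟩): (a, b) = (0, 0.5502) → (0.3891, -0.3891)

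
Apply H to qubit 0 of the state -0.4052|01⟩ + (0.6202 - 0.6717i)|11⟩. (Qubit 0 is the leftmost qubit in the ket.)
(0.152 - 0.475i)|01⟩ + (-0.7251 + 0.475i)|11⟩

H on qubit 0 mixes each pair of kets that differ only in qubit 0: amplitudes (a, b) of (|…0…⟩, |…1…⟩) become ((a + b)/√2, (a − b)/√2). Kets absent from the input have amplitude 0.
(|01⟩, |11⟩): (a, b) = (-0.4052, (0.6202 - 0.6717i)) → ((0.152 - 0.475i), (-0.7251 + 0.475i))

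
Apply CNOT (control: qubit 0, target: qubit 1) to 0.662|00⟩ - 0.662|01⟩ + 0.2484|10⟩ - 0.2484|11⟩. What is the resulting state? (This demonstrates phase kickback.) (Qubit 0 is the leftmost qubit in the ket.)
0.662|00⟩ - 0.662|01⟩ - 0.2484|10⟩ + 0.2484|11⟩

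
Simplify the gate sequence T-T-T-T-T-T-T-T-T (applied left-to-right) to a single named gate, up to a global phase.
T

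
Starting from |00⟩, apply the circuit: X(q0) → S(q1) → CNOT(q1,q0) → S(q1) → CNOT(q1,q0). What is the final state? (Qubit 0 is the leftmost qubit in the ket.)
|10⟩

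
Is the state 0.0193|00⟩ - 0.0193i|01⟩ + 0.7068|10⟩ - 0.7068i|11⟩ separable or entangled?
Separable

Writing the state as a|00⟩ + b|01⟩ + c|10⟩ + d|11⟩, it is a product state iff ad − bc = 0.
Here (a, b, c, d) = (0.0193, -0.0193i, 0.7068, -0.7068i): ad − bc = (0.0193)(-0.7068i) − (-0.0193i)(0.7068) = 0, so the state is separable.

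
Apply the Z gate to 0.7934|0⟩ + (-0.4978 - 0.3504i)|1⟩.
0.7934|0⟩ + (0.4978 + 0.3504i)|1⟩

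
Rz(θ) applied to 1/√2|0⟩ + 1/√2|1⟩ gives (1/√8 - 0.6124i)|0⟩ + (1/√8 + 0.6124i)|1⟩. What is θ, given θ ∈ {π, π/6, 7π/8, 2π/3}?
2π/3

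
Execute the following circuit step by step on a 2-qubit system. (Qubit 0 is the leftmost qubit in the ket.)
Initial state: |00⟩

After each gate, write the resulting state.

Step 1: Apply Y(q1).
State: i|01⟩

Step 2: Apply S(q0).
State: i|01⟩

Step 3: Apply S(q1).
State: -|01⟩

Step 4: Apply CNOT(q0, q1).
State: -|01⟩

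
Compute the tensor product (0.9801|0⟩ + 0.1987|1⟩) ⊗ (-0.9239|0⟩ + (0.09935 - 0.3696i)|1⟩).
-0.9055|00⟩ + (0.09737 - 0.3622i)|01⟩ - 0.1836|10⟩ + (0.01974 - 0.07344i)|11⟩

amp(|b₁b₂…⟩) = product of the factor amplitudes for bits b₁, b₂, …; only kets whose every factor amplitude is nonzero survive.
|00⟩: (0.9801)(-0.9239) = -0.9055
|01⟩: (0.9801)(0.09935 - 0.3696i) = (0.09737 - 0.3622i)
|10⟩: (0.1987)(-0.9239) = -0.1836
|11⟩: (0.1987)(0.09935 - 0.3696i) = (0.01974 - 0.07344i)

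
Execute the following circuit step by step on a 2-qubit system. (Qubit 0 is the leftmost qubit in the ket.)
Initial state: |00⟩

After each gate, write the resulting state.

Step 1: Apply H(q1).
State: 1/√2|00⟩ + 1/√2|01⟩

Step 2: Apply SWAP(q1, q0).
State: 1/√2|00⟩ + 1/√2|10⟩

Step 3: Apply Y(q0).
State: -(1/√2)i|00⟩ + (1/√2)i|10⟩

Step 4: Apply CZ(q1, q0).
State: -(1/√2)i|00⟩ + (1/√2)i|10⟩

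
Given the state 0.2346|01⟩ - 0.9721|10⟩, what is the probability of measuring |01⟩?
0.05504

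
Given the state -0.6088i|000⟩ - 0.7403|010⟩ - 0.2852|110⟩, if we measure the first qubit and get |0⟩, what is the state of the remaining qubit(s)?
-0.6352i|00⟩ - 0.7724|10⟩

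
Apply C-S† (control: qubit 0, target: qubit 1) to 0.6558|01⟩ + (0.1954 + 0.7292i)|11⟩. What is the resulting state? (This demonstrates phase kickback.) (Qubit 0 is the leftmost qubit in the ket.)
0.6558|01⟩ + (0.7292 - 0.1954i)|11⟩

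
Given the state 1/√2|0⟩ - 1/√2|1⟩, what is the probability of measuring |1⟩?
1/2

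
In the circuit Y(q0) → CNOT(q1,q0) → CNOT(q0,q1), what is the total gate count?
3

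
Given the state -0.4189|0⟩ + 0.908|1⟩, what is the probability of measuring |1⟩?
0.8245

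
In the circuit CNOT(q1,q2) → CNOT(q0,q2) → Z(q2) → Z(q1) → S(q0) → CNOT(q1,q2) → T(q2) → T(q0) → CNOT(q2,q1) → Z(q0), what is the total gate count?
10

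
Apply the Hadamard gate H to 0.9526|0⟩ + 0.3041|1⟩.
0.8886|0⟩ + 0.4586|1⟩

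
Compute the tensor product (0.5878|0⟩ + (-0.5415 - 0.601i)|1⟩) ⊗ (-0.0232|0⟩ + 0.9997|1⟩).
-0.01364|00⟩ + 0.5876|01⟩ + (0.01256 + 0.01394i)|10⟩ + (-0.5413 - 0.6008i)|11⟩

amp(|b₁b₂…⟩) = product of the factor amplitudes for bits b₁, b₂, …; only kets whose every factor amplitude is nonzero survive.
|00⟩: (0.5878)(-0.0232) = -0.01364
|01⟩: (0.5878)(0.9997) = 0.5876
|10⟩: (-0.5415 - 0.601i)(-0.0232) = (0.01256 + 0.01394i)
|11⟩: (-0.5415 - 0.601i)(0.9997) = (-0.5413 - 0.6008i)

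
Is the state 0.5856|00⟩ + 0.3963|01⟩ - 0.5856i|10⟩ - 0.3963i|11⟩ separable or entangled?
Separable

Writing the state as a|00⟩ + b|01⟩ + c|10⟩ + d|11⟩, it is a product state iff ad − bc = 0.
Here (a, b, c, d) = (0.5856, 0.3963, -0.5856i, -0.3963i): ad − bc = (0.5856)(-0.3963i) − (0.3963)(-0.5856i) = 0, so the state is separable.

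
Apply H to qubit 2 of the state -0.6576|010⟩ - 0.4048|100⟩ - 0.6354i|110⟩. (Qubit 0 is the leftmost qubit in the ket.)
-0.465|010⟩ - 0.465|011⟩ - 0.2862|100⟩ - 0.2862|101⟩ - 0.4493i|110⟩ - 0.4493i|111⟩

H on qubit 2 mixes each pair of kets that differ only in qubit 2: amplitudes (a, b) of (|…0…⟩, |…1…⟩) become ((a + b)/√2, (a − b)/√2). Kets absent from the input have amplitude 0.
(|010⟩, |011⟩): (a, b) = (-0.6576, 0) → (-0.465, -0.465)
(|100⟩, |101⟩): (a, b) = (-0.4048, 0) → (-0.2862, -0.2862)
(|110⟩, |111⟩): (a, b) = (-0.6354i, 0) → (-0.4493i, -0.4493i)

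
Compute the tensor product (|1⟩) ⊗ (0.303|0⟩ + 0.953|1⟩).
0.303|10⟩ + 0.953|11⟩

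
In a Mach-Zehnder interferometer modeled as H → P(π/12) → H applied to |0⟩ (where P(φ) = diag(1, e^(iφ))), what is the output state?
(0.983 + 0.1294i)|0⟩ + (0.01704 - 0.1294i)|1⟩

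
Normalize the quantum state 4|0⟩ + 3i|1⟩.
0.8|0⟩ + 0.6i|1⟩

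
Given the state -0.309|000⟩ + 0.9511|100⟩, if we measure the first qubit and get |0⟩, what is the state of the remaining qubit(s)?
-|00⟩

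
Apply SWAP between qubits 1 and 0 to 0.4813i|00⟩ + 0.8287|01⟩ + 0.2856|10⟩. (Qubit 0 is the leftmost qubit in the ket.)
0.4813i|00⟩ + 0.2856|01⟩ + 0.8287|10⟩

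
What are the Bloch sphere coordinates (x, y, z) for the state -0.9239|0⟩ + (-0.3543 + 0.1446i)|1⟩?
(0.6547, -0.2672, 0.7072)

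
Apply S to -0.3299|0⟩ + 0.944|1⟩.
-0.3299|0⟩ + 0.944i|1⟩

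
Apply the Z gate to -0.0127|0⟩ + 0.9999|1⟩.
-0.0127|0⟩ - 0.9999|1⟩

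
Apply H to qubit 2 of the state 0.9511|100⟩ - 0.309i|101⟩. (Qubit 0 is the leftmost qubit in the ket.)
(0.6725 - 0.2185i)|100⟩ + (0.6725 + 0.2185i)|101⟩

H on qubit 2 mixes each pair of kets that differ only in qubit 2: amplitudes (a, b) of (|…0…⟩, |…1…⟩) become ((a + b)/√2, (a − b)/√2). Kets absent from the input have amplitude 0.
(|100⟩, |101⟩): (a, b) = (0.9511, -0.309i) → ((0.6725 - 0.2185i), (0.6725 + 0.2185i))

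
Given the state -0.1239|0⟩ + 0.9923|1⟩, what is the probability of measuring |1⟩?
0.9847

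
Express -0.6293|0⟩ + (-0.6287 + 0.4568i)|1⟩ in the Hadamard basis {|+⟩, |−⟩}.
(-0.8895 + 0.323i)|+⟩ + (-0.0004243 - 0.323i)|−⟩

With |ψ⟩ = α|0⟩ + β|1⟩, the Hadamard-basis coefficients are ⟨+|ψ⟩ = (α + β)/√2 and ⟨−|ψ⟩ = (α − β)/√2.
Here α = -0.6293, β = (-0.6287 + 0.4568i): (α + β)/√2 = (-0.8895 + 0.323i), (α − β)/√2 = (-0.0004243 - 0.323i).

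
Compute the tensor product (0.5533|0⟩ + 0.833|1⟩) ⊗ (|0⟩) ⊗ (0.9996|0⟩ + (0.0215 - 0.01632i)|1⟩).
0.5531|000⟩ + (0.0119 - 0.00903i)|001⟩ + 0.8327|100⟩ + (0.01791 - 0.01359i)|101⟩

amp(|b₁b₂…⟩) = product of the factor amplitudes for bits b₁, b₂, …; only kets whose every factor amplitude is nonzero survive.
|000⟩: (0.5533)(1)(0.9996) = 0.5531
|001⟩: (0.5533)(1)(0.0215 - 0.01632i) = (0.0119 - 0.00903i)
|100⟩: (0.833)(1)(0.9996) = 0.8327
|101⟩: (0.833)(1)(0.0215 - 0.01632i) = (0.01791 - 0.01359i)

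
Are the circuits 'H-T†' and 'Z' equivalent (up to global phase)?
No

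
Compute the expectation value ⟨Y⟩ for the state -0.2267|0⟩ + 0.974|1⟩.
0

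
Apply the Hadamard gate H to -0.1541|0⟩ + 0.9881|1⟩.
0.5897|0⟩ - 0.8077|1⟩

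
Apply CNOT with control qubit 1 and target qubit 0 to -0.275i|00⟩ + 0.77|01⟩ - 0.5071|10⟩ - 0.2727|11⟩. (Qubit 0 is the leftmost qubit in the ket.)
-0.275i|00⟩ - 0.2727|01⟩ - 0.5071|10⟩ + 0.77|11⟩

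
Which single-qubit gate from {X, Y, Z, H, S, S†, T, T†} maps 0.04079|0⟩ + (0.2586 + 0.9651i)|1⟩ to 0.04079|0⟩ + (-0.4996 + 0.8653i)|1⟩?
T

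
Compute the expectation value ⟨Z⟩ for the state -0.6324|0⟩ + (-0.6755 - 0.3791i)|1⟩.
-0.2001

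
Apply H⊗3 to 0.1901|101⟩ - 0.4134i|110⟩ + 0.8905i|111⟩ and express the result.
(0.06721 + 0.1687i)|000⟩ + (-0.06721 - 0.461i)|001⟩ + (0.06721 - 0.1687i)|010⟩ + (-0.06721 + 0.461i)|011⟩ + (-0.06721 - 0.1687i)|100⟩ + (0.06721 + 0.461i)|101⟩ + (-0.06721 + 0.1687i)|110⟩ + (0.06721 - 0.461i)|111⟩

H⊗3 gives amp(|y⟩) = (1/2√2) Σ_x (−1)^(x·y) amp(|x⟩), where x·y is the number of positions in which both x and y have a 1.
|000⟩: (0.1901 - 0.4134i + 0.8905i)/(2√2) = (0.06721 + 0.1687i)
|001⟩: (-0.1901 - 0.4134i - 0.8905i)/(2√2) = (-0.06721 - 0.461i)
|010⟩: (0.1901 + 0.4134i - 0.8905i)/(2√2) = (0.06721 - 0.1687i)
|011⟩: (-0.1901 + 0.4134i + 0.8905i)/(2√2) = (-0.06721 + 0.461i)
|100⟩: (-0.1901 + 0.4134i - 0.8905i)/(2√2) = (-0.06721 - 0.1687i)
|101⟩: (0.1901 + 0.4134i + 0.8905i)/(2√2) = (0.06721 + 0.461i)
|110⟩: (-0.1901 - 0.4134i + 0.8905i)/(2√2) = (-0.06721 + 0.1687i)
|111⟩: (0.1901 - 0.4134i - 0.8905i)/(2√2) = (0.06721 - 0.461i)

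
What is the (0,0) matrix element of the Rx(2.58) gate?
0.2771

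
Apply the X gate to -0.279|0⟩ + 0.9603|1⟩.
0.9603|0⟩ - 0.279|1⟩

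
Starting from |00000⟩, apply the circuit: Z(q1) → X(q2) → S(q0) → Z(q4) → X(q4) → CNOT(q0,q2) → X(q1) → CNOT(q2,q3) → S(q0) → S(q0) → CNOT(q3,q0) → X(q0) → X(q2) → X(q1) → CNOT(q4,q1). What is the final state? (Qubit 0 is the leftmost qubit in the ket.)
|01011⟩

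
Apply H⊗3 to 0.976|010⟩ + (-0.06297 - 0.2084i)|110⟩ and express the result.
(0.3228 - 0.07368i)|000⟩ + (0.3228 - 0.07368i)|001⟩ + (-0.3228 + 0.07368i)|010⟩ + (-0.3228 + 0.07368i)|011⟩ + (0.3673 + 0.07368i)|100⟩ + (0.3673 + 0.07368i)|101⟩ + (-0.3673 - 0.07368i)|110⟩ + (-0.3673 - 0.07368i)|111⟩

H⊗3 gives amp(|y⟩) = (1/2√2) Σ_x (−1)^(x·y) amp(|x⟩), where x·y is the number of positions in which both x and y have a 1.
|000⟩: (0.976 + (-0.06297 - 0.2084i))/(2√2) = (0.3228 - 0.07368i)
|001⟩: (0.976 + (-0.06297 - 0.2084i))/(2√2) = (0.3228 - 0.07368i)
|010⟩: (-0.976 - (-0.06297 - 0.2084i))/(2√2) = (-0.3228 + 0.07368i)
|011⟩: (-0.976 - (-0.06297 - 0.2084i))/(2√2) = (-0.3228 + 0.07368i)
|100⟩: (0.976 - (-0.06297 - 0.2084i))/(2√2) = (0.3673 + 0.07368i)
|101⟩: (0.976 - (-0.06297 - 0.2084i))/(2√2) = (0.3673 + 0.07368i)
|110⟩: (-0.976 + (-0.06297 - 0.2084i))/(2√2) = (-0.3673 - 0.07368i)
|111⟩: (-0.976 + (-0.06297 - 0.2084i))/(2√2) = (-0.3673 - 0.07368i)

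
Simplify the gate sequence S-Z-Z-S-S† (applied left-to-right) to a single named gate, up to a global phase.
S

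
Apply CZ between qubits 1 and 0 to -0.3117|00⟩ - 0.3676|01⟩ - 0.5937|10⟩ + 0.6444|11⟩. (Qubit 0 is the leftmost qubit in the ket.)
-0.3117|00⟩ - 0.3676|01⟩ - 0.5937|10⟩ - 0.6444|11⟩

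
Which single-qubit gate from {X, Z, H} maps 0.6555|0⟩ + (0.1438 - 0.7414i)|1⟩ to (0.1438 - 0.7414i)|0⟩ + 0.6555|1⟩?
X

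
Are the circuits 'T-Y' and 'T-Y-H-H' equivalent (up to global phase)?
Yes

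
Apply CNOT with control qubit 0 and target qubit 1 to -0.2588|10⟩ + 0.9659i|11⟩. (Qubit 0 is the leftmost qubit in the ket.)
0.9659i|10⟩ - 0.2588|11⟩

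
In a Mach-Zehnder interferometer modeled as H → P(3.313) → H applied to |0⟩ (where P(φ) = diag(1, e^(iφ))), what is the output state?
(0.007327 - 0.08528i)|0⟩ + (0.9927 + 0.08528i)|1⟩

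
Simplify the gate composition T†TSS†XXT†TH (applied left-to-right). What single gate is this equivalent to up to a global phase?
H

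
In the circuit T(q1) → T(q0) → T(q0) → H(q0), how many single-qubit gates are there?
4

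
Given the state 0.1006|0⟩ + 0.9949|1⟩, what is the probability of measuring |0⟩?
0.01012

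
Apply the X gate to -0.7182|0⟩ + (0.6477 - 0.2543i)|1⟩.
(0.6477 - 0.2543i)|0⟩ - 0.7182|1⟩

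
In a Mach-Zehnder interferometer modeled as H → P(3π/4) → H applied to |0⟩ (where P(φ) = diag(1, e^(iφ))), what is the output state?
(0.1464 + (1/√8)i)|0⟩ + (0.8536 - (1/√8)i)|1⟩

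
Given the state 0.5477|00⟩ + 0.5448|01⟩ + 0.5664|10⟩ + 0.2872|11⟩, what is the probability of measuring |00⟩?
0.3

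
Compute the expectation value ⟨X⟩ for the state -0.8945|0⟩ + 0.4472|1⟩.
-0.8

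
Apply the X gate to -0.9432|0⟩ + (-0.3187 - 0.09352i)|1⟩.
(-0.3187 - 0.09352i)|0⟩ - 0.9432|1⟩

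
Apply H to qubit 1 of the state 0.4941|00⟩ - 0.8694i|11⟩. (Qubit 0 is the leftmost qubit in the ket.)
0.3494|00⟩ + 0.3494|01⟩ - 0.6148i|10⟩ + 0.6148i|11⟩

H on qubit 1 mixes each pair of kets that differ only in qubit 1: amplitudes (a, b) of (|…0…⟩, |…1…⟩) become ((a + b)/√2, (a − b)/√2). Kets absent from the input have amplitude 0.
(|00⟩, |01⟩): (a, b) = (0.4941, 0) → (0.3494, 0.3494)
(|10⟩, |11⟩): (a, b) = (0, -0.8694i) → (-0.6148i, 0.6148i)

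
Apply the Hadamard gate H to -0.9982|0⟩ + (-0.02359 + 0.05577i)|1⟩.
(-0.7225 + 0.03944i)|0⟩ + (-0.6892 - 0.03944i)|1⟩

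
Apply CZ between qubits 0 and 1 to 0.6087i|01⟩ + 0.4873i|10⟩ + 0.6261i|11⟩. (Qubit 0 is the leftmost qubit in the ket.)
0.6087i|01⟩ + 0.4873i|10⟩ - 0.6261i|11⟩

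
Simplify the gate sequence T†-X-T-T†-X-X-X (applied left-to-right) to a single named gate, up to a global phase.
T†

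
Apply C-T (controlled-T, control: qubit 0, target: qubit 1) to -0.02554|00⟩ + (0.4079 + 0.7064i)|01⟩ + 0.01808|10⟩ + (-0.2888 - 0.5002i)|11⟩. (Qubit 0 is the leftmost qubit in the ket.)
-0.02554|00⟩ + (0.4079 + 0.7064i)|01⟩ + 0.01808|10⟩ + (0.1495 - 0.5579i)|11⟩

C-T leaves the control-|0⟩ kets |00⟩, |01⟩ unchanged and applies T to qubit 1 on the control-|1⟩ pair (|10⟩, |11⟩).
T = [[1, 0], [0, (1/√2 + (1/√2)i)]].
With a = amp(|10⟩) = 0.01808 and b = amp(|11⟩) = (-0.2888 - 0.5002i):
new amp(|10⟩) = (1)·a = 0.01808
new amp(|11⟩) = (1/√2 + (1/√2)i)·b = (0.1495 - 0.5579i)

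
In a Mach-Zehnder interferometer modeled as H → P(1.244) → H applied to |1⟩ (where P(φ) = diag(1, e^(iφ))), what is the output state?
(0.3395 - 0.4735i)|0⟩ + (0.6605 + 0.4735i)|1⟩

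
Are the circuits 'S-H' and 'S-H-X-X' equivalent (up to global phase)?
Yes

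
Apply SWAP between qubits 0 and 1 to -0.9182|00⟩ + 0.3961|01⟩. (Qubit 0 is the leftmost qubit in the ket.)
-0.9182|00⟩ + 0.3961|10⟩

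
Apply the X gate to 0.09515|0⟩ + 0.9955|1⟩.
0.9955|0⟩ + 0.09515|1⟩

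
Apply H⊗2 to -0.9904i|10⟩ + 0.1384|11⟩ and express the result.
(0.0692 - 0.4952i)|00⟩ + (-0.0692 - 0.4952i)|01⟩ + (-0.0692 + 0.4952i)|10⟩ + (0.0692 + 0.4952i)|11⟩

H⊗2 gives amp(|y⟩) = (1/2) Σ_x (−1)^(x·y) amp(|x⟩), where x·y is the number of positions in which both x and y have a 1.
|00⟩: (-0.9904i + 0.1384)/2 = (0.0692 - 0.4952i)
|01⟩: (-0.9904i - 0.1384)/2 = (-0.0692 - 0.4952i)
|10⟩: (0.9904i - 0.1384)/2 = (-0.0692 + 0.4952i)
|11⟩: (0.9904i + 0.1384)/2 = (0.0692 + 0.4952i)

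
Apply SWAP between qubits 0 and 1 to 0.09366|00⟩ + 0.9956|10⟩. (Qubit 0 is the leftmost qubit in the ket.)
0.09366|00⟩ + 0.9956|01⟩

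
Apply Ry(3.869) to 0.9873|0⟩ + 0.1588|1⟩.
-0.4996|0⟩ + 0.8662|1⟩

Ry(3.869) = [[cos(θ/2), −sin(θ/2)], [sin(θ/2), cos(θ/2)]]; θ = 3.869, cos(θ/2) ≈ -0.355738, sin(θ/2) ≈ 0.934586.
With a = amp(|0⟩) = 0.9873 and b = amp(|1⟩) = 0.1588:
new amp(|0⟩) = (-0.355738)·a + (-0.934586)·b = -0.4996
new amp(|1⟩) = (0.934586)·a + (-0.355738)·b = 0.8662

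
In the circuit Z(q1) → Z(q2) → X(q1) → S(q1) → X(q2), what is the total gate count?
5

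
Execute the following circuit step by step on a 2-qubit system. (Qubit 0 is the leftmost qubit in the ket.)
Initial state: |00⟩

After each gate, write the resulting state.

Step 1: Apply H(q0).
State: 1/√2|00⟩ + 1/√2|10⟩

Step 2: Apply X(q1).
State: 1/√2|01⟩ + 1/√2|11⟩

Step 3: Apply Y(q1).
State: -(1/√2)i|00⟩ - (1/√2)i|10⟩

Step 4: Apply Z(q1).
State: -(1/√2)i|00⟩ - (1/√2)i|10⟩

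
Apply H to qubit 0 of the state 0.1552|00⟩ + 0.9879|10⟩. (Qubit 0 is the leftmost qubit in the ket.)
0.8083|00⟩ - 0.5888|10⟩

H on qubit 0 mixes each pair of kets that differ only in qubit 0: amplitudes (a, b) of (|…0…⟩, |…1…⟩) become ((a + b)/√2, (a − b)/√2). Kets absent from the input have amplitude 0.
(|00⟩, |10⟩): (a, b) = (0.1552, 0.9879) → (0.8083, -0.5888)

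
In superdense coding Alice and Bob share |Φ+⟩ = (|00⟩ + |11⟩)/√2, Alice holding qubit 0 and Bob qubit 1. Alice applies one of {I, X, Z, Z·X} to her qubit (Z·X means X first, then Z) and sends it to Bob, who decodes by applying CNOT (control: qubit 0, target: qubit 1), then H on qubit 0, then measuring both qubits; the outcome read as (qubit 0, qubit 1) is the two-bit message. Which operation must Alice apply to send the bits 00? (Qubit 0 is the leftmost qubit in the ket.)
I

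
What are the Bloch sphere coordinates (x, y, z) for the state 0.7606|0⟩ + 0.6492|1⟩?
(0.9876, 0, 0.1571)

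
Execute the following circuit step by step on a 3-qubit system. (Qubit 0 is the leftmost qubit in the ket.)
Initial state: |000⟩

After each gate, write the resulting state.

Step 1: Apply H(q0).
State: 1/√2|000⟩ + 1/√2|100⟩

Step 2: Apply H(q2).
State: 1/2|000⟩ + 1/2|001⟩ + 1/2|100⟩ + 1/2|101⟩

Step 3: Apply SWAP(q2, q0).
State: 1/2|000⟩ + 1/2|001⟩ + 1/2|100⟩ + 1/2|101⟩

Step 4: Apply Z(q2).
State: 1/2|000⟩ - 1/2|001⟩ + 1/2|100⟩ - 1/2|101⟩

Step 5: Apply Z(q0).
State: 1/2|000⟩ - 1/2|001⟩ - 1/2|100⟩ + 1/2|101⟩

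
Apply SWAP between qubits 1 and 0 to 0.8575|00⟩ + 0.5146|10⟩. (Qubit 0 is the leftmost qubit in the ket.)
0.8575|00⟩ + 0.5146|01⟩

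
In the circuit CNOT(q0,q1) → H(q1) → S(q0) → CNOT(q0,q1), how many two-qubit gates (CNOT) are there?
2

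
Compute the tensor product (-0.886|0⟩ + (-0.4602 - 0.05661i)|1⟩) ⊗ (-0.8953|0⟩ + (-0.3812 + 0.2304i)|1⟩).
0.7932|00⟩ + (0.3377 - 0.2041i)|01⟩ + (0.412 + 0.05068i)|10⟩ + (0.1885 - 0.08445i)|11⟩

amp(|b₁b₂…⟩) = product of the factor amplitudes for bits b₁, b₂, …; only kets whose every factor amplitude is nonzero survive.
|00⟩: (-0.886)(-0.8953) = 0.7932
|01⟩: (-0.886)(-0.3812 + 0.2304i) = (0.3377 - 0.2041i)
|10⟩: (-0.4602 - 0.05661i)(-0.8953) = (0.412 + 0.05068i)
|11⟩: (-0.4602 - 0.05661i)(-0.3812 + 0.2304i) = (0.1885 - 0.08445i)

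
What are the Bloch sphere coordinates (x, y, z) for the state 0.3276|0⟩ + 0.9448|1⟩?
(0.619, 0, -0.7853)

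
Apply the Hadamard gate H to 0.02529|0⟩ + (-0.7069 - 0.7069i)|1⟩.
(-0.482 - 0.4999i)|0⟩ + (0.5177 + 0.4999i)|1⟩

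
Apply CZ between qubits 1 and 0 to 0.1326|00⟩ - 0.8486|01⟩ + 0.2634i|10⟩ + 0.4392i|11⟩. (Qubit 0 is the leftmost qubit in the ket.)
0.1326|00⟩ - 0.8486|01⟩ + 0.2634i|10⟩ - 0.4392i|11⟩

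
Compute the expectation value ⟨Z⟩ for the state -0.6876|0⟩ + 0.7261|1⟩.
-0.05443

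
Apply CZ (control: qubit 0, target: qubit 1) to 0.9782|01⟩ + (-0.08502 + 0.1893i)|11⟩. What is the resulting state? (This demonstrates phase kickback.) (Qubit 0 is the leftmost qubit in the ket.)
0.9782|01⟩ + (0.08502 - 0.1893i)|11⟩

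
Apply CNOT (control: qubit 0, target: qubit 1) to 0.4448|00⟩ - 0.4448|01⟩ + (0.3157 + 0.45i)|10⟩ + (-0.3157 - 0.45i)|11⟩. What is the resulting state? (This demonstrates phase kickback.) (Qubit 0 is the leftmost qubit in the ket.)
0.4448|00⟩ - 0.4448|01⟩ + (-0.3157 - 0.45i)|10⟩ + (0.3157 + 0.45i)|11⟩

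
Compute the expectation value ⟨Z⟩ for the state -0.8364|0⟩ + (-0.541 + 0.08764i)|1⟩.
0.3992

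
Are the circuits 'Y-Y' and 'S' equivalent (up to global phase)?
No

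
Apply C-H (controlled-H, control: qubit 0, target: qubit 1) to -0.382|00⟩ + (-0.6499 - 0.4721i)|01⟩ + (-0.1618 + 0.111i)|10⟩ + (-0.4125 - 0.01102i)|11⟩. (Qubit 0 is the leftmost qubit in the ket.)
-0.382|00⟩ + (-0.6499 - 0.4721i)|01⟩ + (-0.4061 + 0.0707i)|10⟩ + (0.1773 + 0.08628i)|11⟩

C-H leaves the control-|0⟩ kets |00⟩, |01⟩ unchanged and applies H to qubit 1 on the control-|1⟩ pair (|10⟩, |11⟩).
H = [[1/√2, 1/√2], [1/√2, -1/√2]].
With a = amp(|10⟩) = (-0.1618 + 0.111i) and b = amp(|11⟩) = (-0.4125 - 0.01102i):
new amp(|10⟩) = (1/√2)·a + (1/√2)·b = (-0.4061 + 0.0707i)
new amp(|11⟩) = (1/√2)·a + (-1/√2)·b = (0.1773 + 0.08628i)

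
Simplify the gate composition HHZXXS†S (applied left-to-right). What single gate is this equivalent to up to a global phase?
Z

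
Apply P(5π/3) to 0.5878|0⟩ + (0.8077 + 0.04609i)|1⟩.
0.5878|0⟩ + (0.4438 - 0.6764i)|1⟩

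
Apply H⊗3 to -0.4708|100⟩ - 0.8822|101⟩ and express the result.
-0.4784|000⟩ + 0.1455|001⟩ - 0.4784|010⟩ + 0.1455|011⟩ + 0.4784|100⟩ - 0.1455|101⟩ + 0.4784|110⟩ - 0.1455|111⟩

H⊗3 gives amp(|y⟩) = (1/2√2) Σ_x (−1)^(x·y) amp(|x⟩), where x·y is the number of positions in which both x and y have a 1.
|000⟩: (-0.4708 - 0.8822)/(2√2) = -0.4784
|001⟩: (-0.4708 + 0.8822)/(2√2) = 0.1455
|010⟩: (-0.4708 - 0.8822)/(2√2) = -0.4784
|011⟩: (-0.4708 + 0.8822)/(2√2) = 0.1455
|100⟩: (0.4708 + 0.8822)/(2√2) = 0.4784
|101⟩: (0.4708 - 0.8822)/(2√2) = -0.1455
|110⟩: (0.4708 + 0.8822)/(2√2) = 0.4784
|111⟩: (0.4708 - 0.8822)/(2√2) = -0.1455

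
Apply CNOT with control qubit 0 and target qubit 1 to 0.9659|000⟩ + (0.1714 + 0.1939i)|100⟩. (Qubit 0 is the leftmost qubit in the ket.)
0.9659|000⟩ + (0.1714 + 0.1939i)|110⟩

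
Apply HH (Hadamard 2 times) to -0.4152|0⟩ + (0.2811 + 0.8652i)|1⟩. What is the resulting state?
-0.4152|0⟩ + (0.2811 + 0.8652i)|1⟩

H² = I, so an even number of Hadamards cancels: H^2 = I and the state is unchanged.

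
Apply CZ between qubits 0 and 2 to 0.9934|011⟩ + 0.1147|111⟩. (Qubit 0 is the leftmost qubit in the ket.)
0.9934|011⟩ - 0.1147|111⟩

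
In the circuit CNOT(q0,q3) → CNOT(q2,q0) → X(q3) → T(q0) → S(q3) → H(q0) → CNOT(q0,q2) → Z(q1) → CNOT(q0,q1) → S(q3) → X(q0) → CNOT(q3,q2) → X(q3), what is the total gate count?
13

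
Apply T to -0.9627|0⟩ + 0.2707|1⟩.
-0.9627|0⟩ + (0.1914 + 0.1914i)|1⟩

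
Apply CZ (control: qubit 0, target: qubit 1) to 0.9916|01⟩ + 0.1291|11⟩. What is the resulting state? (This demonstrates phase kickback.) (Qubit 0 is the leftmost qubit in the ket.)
0.9916|01⟩ - 0.1291|11⟩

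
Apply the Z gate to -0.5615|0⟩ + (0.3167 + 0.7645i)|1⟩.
-0.5615|0⟩ + (-0.3167 - 0.7645i)|1⟩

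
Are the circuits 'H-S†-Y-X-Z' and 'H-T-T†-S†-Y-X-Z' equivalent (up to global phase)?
Yes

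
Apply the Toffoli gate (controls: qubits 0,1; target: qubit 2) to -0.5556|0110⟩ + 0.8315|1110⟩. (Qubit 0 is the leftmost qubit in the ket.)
-0.5556|0110⟩ + 0.8315|1100⟩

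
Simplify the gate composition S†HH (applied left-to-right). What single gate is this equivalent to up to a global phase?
S†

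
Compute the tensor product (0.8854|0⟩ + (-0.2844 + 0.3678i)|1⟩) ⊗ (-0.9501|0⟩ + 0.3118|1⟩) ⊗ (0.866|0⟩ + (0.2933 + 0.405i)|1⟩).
-0.7285|000⟩ + (-0.2467 - 0.3407i)|001⟩ + 0.2391|010⟩ + (0.08097 + 0.1118i)|011⟩ + (0.234 - 0.3026i)|100⟩ + (0.2208 + 0.006942i)|101⟩ + (-0.07679 + 0.09931i)|110⟩ + (-0.07245 - 0.002278i)|111⟩

amp(|b₁b₂…⟩) = product of the factor amplitudes for bits b₁, b₂, …; only kets whose every factor amplitude is nonzero survive.
|000⟩: (0.8854)(-0.9501)(0.866) = -0.7285
|001⟩: (0.8854)(-0.9501)(0.2933 + 0.405i) = (-0.2467 - 0.3407i)
|010⟩: (0.8854)(0.3118)(0.866) = 0.2391
|011⟩: (0.8854)(0.3118)(0.2933 + 0.405i) = (0.08097 + 0.1118i)
|100⟩: (-0.2844 + 0.3678i)(-0.9501)(0.866) = (0.234 - 0.3026i)
|101⟩: (-0.2844 + 0.3678i)(-0.9501)(0.2933 + 0.405i) = (0.2208 + 0.006942i)
|110⟩: (-0.2844 + 0.3678i)(0.3118)(0.866) = (-0.07679 + 0.09931i)
|111⟩: (-0.2844 + 0.3678i)(0.3118)(0.2933 + 0.405i) = (-0.07245 - 0.002278i)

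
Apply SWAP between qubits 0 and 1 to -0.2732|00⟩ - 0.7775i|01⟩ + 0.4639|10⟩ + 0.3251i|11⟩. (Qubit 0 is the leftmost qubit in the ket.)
-0.2732|00⟩ + 0.4639|01⟩ - 0.7775i|10⟩ + 0.3251i|11⟩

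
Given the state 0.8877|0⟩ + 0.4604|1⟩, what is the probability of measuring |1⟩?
0.212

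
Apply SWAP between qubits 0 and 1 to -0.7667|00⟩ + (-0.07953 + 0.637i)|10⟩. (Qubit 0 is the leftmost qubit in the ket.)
-0.7667|00⟩ + (-0.07953 + 0.637i)|01⟩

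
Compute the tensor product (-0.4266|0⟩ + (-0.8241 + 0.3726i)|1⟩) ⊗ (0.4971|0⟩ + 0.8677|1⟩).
-0.2121|00⟩ - 0.3702|01⟩ + (-0.4097 + 0.1852i)|10⟩ + (-0.7151 + 0.3233i)|11⟩

amp(|b₁b₂…⟩) = product of the factor amplitudes for bits b₁, b₂, …; only kets whose every factor amplitude is nonzero survive.
|00⟩: (-0.4266)(0.4971) = -0.2121
|01⟩: (-0.4266)(0.8677) = -0.3702
|10⟩: (-0.8241 + 0.3726i)(0.4971) = (-0.4097 + 0.1852i)
|11⟩: (-0.8241 + 0.3726i)(0.8677) = (-0.7151 + 0.3233i)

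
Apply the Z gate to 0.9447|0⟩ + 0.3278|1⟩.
0.9447|0⟩ - 0.3278|1⟩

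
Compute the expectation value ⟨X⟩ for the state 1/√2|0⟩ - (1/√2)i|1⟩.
0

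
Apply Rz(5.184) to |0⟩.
(-0.8527 - 0.5223i)|0⟩

Rz(5.184) = [[e^(−iθ/2), 0], [0, e^(iθ/2)]] with e^(±iθ/2) = cos(θ/2) ± i·sin(θ/2); θ = 5.184, cos(θ/2) ≈ -0.852737, sin(θ/2) ≈ 0.52234.
With a = amp(|0⟩) = 1 and b = amp(|1⟩) = 0:
new amp(|0⟩) = (-0.852737 - 0.52234i)·a = (-0.8527 - 0.5223i)
new amp(|1⟩) = (-0.852737 + 0.52234i)·b = 0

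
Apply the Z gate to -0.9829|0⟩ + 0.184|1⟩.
-0.9829|0⟩ - 0.184|1⟩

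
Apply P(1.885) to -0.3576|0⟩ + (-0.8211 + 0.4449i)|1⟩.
-0.3576|0⟩ + (-0.1694 - 0.9184i)|1⟩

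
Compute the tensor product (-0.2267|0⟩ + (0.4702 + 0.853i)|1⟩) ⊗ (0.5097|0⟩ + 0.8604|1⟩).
-0.1155|00⟩ - 0.1951|01⟩ + (0.2397 + 0.4348i)|10⟩ + (0.4046 + 0.7339i)|11⟩

amp(|b₁b₂…⟩) = product of the factor amplitudes for bits b₁, b₂, …; only kets whose every factor amplitude is nonzero survive.
|00⟩: (-0.2267)(0.5097) = -0.1155
|01⟩: (-0.2267)(0.8604) = -0.1951
|10⟩: (0.4702 + 0.853i)(0.5097) = (0.2397 + 0.4348i)
|11⟩: (0.4702 + 0.853i)(0.8604) = (0.4046 + 0.7339i)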